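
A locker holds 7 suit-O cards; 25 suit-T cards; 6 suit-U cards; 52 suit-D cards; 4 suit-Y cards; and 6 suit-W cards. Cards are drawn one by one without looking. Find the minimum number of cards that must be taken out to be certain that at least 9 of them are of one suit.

An adversary could hand out at most 8 cards per suit (4 suits run out sooner): 7 + 8 + 6 + 8 + 4 + 6 = 39 cards and still no suit has 9.
By pigeonhole, one more card lands in a suit already at 8, so 40 draws are enough and 39 are not.

40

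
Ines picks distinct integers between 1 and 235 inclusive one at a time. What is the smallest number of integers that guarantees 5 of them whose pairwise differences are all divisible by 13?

Integers whose pairwise differences are multiples of 13 are exactly those sharing a remainder mod 13. By the pigeonhole principle, the 13 residue classes mod 13 are the pigeonholes.
With 52 integers one could put 4 in each residue class and have no class reach 5.
The 53rd integer pushes some class to 5, so 13·4 + 1 = 53.

53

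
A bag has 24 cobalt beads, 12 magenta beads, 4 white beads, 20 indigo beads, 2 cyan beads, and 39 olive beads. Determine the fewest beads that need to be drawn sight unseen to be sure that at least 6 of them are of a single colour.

27

Put each drawn bead into a box by colour. The largest draw with every box below 6 takes min(count, 5) from each colour; colours with fewer than 5 contribute all they have.
Σ min(cᵢ, 5) = 5 + 5 + 4 + 5 + 2 + 5 = 26.
Draw number 26 + 1 = 27 must push one box to 6.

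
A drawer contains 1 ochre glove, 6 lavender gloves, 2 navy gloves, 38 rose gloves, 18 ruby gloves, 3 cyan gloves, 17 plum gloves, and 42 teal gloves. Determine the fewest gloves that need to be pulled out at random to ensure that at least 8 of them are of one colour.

An adversary could hand out at most 7 gloves per colour (4 colours run out sooner): 1 + 6 + 2 + 7 + 7 + 3 + 7 + 7 = 40 gloves and still no colour has 8.
By pigeonhole, one more glove lands in a colour already at 7, so 41 draws are enough and 40 are not.

41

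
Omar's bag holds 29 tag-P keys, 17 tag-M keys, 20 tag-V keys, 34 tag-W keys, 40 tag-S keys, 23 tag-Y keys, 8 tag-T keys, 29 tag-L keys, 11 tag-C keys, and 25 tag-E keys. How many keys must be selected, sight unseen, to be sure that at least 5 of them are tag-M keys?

224

In the worst case for collecting tag-M keys, every non-tag-M key comes out first.
There are 29 + 20 + 34 + 40 + 23 + 8 + 29 + 11 + 25 = 219 non-tag-M keys altogether.
After those, each further key must be tag-M, so 219 + 5 = 224 draws guarantee 5 tag-M keys.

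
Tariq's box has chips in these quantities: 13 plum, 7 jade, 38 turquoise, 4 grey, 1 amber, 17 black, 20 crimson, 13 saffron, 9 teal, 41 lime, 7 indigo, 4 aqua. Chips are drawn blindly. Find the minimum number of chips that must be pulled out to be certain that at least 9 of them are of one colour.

80

Put each drawn chip into a box by colour. The largest draw with every box below 9 takes min(count, 8) from each colour; colours with fewer than 8 contribute all they have.
Σ min(cᵢ, 8) = 8 + 7 + 8 + 4 + 1 + 8 + 8 + 8 + 8 + 8 + 7 + 4 = 79.
Draw number 79 + 1 = 80 must push one box to 9.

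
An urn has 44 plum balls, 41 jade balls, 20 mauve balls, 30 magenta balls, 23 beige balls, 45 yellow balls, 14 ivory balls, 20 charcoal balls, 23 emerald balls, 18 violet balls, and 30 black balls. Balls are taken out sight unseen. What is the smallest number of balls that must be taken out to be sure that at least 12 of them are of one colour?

122

Put each drawn ball into a box by colour. The largest draw with every box below 12 takes min(count, 11) from each colour.
Σ min(cᵢ, 11) = 11 + 11 + 11 + 11 + 11 + 11 + 11 + 11 + 11 + 11 + 11 = 121.
Draw number 121 + 1 = 122 must push one box to 12.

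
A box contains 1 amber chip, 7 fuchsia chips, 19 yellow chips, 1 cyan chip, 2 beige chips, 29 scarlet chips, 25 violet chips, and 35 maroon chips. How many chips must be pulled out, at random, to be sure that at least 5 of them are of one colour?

25

By pigeonhole, put each drawn chip into a box by colour. The largest draw with every box below 5 takes min(count, 4) from each colour; colours with fewer than 4 contribute all they have.
Σ min(cᵢ, 4) = 1 + 4 + 4 + 1 + 2 + 4 + 4 + 4 = 24.
Draw number 24 + 1 = 25 must push one box to 5.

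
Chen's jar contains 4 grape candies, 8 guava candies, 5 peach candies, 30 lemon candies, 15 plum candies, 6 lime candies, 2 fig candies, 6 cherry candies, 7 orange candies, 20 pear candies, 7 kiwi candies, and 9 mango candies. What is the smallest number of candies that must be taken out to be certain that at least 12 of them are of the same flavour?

88

Put each drawn candy into a box by flavour. The largest draw with every box below 12 takes min(count, 11) from each flavour; flavours with fewer than 11 contribute all they have.
Σ min(cᵢ, 11) = 4 + 8 + 5 + 11 + 11 + 6 + 2 + 6 + 7 + 11 + 7 + 9 = 87.
Draw number 87 + 1 = 88 must push one box to 12.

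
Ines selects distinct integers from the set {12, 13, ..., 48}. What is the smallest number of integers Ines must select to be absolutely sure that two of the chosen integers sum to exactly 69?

24

A set avoiding the sum 69 can contain at most one of each pair {x, 69−x}, plus the 9 elements whose complement lies outside the range.
The integers 12, …, 34 (23 of them) are such a set: any two sum to at least 12+13 = 25 and at most 33+34 = 67 < 69.
Any 24th integer completes one of the 14 pairs, so 24 choices force a sum of 69.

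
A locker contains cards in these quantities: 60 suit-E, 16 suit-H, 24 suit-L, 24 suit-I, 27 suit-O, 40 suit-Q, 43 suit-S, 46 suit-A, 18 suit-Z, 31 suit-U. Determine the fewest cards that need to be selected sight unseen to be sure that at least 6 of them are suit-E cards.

In the worst case for collecting suit-E cards, every non-suit-E card comes out first.
There are 16 + 24 + 24 + 27 + 40 + 43 + 46 + 18 + 31 = 269 non-suit-E cards altogether.
After those, each further card must be suit-E, so 269 + 6 = 275 draws guarantee 6 suit-E cards.

275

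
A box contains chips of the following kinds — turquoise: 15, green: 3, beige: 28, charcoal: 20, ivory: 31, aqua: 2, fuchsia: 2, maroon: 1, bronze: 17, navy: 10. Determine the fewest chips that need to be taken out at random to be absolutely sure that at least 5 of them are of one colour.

Put each drawn chip into a box by colour. The largest draw with every box below 5 takes min(count, 4) from each colour; colours with fewer than 4 contribute all they have.
Σ min(cᵢ, 4) = 4 + 3 + 4 + 4 + 4 + 2 + 2 + 1 + 4 + 4 = 32.
Draw number 32 + 1 = 33 must push one box to 5.

33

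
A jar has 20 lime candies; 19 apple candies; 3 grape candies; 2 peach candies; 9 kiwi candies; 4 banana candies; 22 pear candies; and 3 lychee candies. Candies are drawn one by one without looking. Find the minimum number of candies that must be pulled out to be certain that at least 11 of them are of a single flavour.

An adversary could hand out at most 10 candies per flavour (5 flavours run out sooner): 10 + 10 + 3 + 2 + 9 + 4 + 10 + 3 = 51 candies and still no flavour has 11.
One more candy lands in a flavour already at 10, so 52 draws are enough and 51 are not.

52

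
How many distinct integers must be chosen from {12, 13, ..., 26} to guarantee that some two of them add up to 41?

10

Group the elements by complementary pair {x, 41−x}: {15,26}, {16,25}, {17,24}, …, giving 6 two-element pairs and 3 integers whose partner 41−x falls outside [12,26].
Treating each of those 9 groups as a pigeonhole, one can pick one integer per group — 9 integers — with no two summing to 41.
The 10th integer lands in an occupied pair, forcing a sum of 41.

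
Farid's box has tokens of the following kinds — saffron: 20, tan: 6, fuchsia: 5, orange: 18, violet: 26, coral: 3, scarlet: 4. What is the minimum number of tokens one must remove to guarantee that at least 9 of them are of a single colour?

43

An adversary could hand out at most 8 tokens per colour (4 colours run out sooner): 8 + 6 + 5 + 8 + 8 + 3 + 4 = 42 tokens and still no colour has 9.
One more token lands in a colour already at 8, so 43 draws are enough and 42 are not.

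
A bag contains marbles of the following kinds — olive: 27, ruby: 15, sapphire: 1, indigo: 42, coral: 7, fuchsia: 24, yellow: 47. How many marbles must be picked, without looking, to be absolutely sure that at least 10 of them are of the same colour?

An adversary could hand out at most 9 marbles per colour (sapphire, coral run out sooner): 9 + 9 + 1 + 9 + 7 + 9 + 9 = 53 marbles and still no colour has 10.
One more marble lands in a colour already at 9, so 54 draws are enough and 53 are not.

54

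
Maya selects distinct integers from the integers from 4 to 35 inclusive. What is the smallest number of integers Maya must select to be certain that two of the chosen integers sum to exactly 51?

23

Two chosen integers sum to 51 exactly when both halves of some pair {x, 51−x} with 16 ≤ x ≤ 51−x ≤ 35 are chosen — 10 such pairs.
The remaining 12 elements (those with no distinct partner in range) can never complete a 51-sum, so the worst case takes all of them and one from each pair: 12 + 10 = 22.
By the pigeonhole principle, the 23rd integer has to be the second member of some pair, so 22 + 1 = 23.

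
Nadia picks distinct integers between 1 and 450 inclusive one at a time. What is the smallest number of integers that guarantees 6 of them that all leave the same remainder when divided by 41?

206

The 41 residue classes mod 41 are the pigeonholes.
With 205 integers one could put 5 in each residue class and have no class reach 6.
The 206th integer pushes some class to 6, so 41·5 + 1 = 206.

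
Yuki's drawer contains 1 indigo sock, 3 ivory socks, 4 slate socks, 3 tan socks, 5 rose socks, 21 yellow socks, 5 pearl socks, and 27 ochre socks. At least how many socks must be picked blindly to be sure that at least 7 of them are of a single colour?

By the pigeonhole principle, the 8 colours are the holes; the socks drawn are the pigeons.
To avoid 7 of any one colour, the worst case takes at most 6 of each colour, or every sock of a colour that has fewer than 6.
That gives 1 + 3 + 4 + 3 + 5 + 6 + 5 + 6 = 33 socks with no colour reaching 7.
The next sock forces some colour to 7, so 33 + 1 = 34.

34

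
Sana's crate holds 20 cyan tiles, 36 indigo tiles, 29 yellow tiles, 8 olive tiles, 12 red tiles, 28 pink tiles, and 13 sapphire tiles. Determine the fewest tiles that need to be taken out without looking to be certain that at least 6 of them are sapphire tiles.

139

In the worst case for collecting sapphire tiles, every non-sapphire tile comes out first.
There are 20 + 36 + 29 + 8 + 12 + 28 = 133 non-sapphire tiles altogether.
After those, each further tile must be sapphire, so 133 + 6 = 139 draws guarantee 6 sapphire tiles.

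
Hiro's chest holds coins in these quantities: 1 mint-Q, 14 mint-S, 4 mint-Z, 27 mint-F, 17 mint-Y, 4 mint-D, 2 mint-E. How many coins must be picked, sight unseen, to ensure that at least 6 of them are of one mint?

By pigeonhole, the 7 mints are the holes; the coins drawn are the pigeons.
To avoid 6 of any one mint, the worst case takes at most 5 of each mint, or every coin of a mint that has fewer than 5.
That gives 1 + 5 + 4 + 5 + 5 + 4 + 2 = 26 coins with no mint reaching 6.
The next coin forces some mint to 6, so 26 + 1 = 27.

27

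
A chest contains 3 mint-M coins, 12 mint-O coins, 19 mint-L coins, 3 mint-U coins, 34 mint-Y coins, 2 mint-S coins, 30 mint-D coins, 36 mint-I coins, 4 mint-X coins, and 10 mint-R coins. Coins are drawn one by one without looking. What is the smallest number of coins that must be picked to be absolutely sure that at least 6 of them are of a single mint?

43

Pigeonhole: the 10 mints are the holes; the coins drawn are the pigeons.
To avoid 6 of any one mint, the worst case takes at most 5 of each mint, or every coin of a mint that has fewer than 5.
That gives 3 + 5 + 5 + 3 + 5 + 2 + 5 + 5 + 4 + 5 = 42 coins with no mint reaching 6.
The next coin forces some mint to 6, so 42 + 1 = 43.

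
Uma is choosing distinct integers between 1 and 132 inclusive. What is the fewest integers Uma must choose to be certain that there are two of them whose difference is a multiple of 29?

30

Integers whose pairwise differences are multiples of 29 are exactly those sharing a remainder mod 29. By pigeonhole, the 29 residue classes mod 29 are the pigeonholes.
With 29 integers one could put 1 in each residue class and have no class reach 2.
The 30th integer pushes some class to 2, so 29·1 + 1 = 30.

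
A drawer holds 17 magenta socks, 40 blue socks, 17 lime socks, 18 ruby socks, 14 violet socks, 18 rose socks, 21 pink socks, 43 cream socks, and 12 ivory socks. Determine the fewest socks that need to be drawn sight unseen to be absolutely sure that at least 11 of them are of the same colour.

91

By the pigeonhole principle, put each drawn sock into a box by colour. The largest draw with every box below 11 takes min(count, 10) from each colour.
Σ min(cᵢ, 10) = 10 + 10 + 10 + 10 + 10 + 10 + 10 + 10 + 10 = 90.
Draw number 90 + 1 = 91 must push one box to 11.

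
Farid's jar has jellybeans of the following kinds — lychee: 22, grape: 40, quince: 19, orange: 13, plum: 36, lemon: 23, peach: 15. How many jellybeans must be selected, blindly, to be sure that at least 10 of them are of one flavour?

An adversary could hand out at most 9 jellybeans per flavour: 9 + 9 + 9 + 9 + 9 + 9 + 9 = 63 jellybeans and still no flavour has 10.
Pigeonhole: one more jellybean lands in a flavour already at 9, so 64 draws are enough and 63 are not.

64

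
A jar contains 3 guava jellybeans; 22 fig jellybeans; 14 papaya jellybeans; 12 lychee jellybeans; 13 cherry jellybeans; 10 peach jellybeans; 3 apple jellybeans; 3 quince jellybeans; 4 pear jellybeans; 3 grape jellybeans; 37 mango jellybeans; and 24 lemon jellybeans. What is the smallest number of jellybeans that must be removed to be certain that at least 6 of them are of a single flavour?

An adversary could hand out at most 5 jellybeans per flavour (5 flavours run out sooner): 3 + 5 + 5 + 5 + 5 + 5 + 3 + 3 + 4 + 3 + 5 + 5 = 51 jellybeans and still no flavour has 6.
Pigeonhole: one more jellybean lands in a flavour already at 5, so 52 draws are enough and 51 are not.

52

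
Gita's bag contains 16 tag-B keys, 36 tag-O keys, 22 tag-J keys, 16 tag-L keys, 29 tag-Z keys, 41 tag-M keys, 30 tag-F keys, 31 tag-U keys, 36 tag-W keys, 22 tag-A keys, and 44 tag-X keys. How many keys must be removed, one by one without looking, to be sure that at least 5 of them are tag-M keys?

In the worst case for collecting tag-M keys, every non-tag-M key comes out first.
There are 16 + 36 + 22 + 16 + 29 + 30 + 31 + 36 + 22 + 44 = 282 non-tag-M keys altogether.
After those, each further key must be tag-M, so 282 + 5 = 287 draws guarantee 5 tag-M keys.

287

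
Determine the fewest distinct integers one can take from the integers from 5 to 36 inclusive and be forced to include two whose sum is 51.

Group the elements by complementary pair {x, 51−x}: {15,36}, {16,35}, {17,34}, …, giving 11 two-element pairs and 10 integers whose partner 51−x falls outside [5,36].
Treating each of those 21 groups as a pigeonhole, one can pick one integer per group — 21 integers — with no two summing to 51.
The 22nd integer lands in an occupied pair, forcing a sum of 51.

22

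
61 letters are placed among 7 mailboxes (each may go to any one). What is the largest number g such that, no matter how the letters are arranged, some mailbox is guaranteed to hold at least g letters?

Pigeonhole: the 7 mailboxes are the holes and the 61 letters are the pigeons.
If every mailbox held at most 8 letters, the total would be at most 7 × 8 = 56, which is less than 61.
So some mailbox holds at least ⌈61/7⌉ = 9 letters.

9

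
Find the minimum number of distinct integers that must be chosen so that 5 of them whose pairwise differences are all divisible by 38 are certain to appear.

153

Integers whose pairwise differences are multiples of 38 are exactly those sharing a remainder mod 38. The 38 residue classes mod 38 are the pigeonholes.
With 152 integers one could put 4 in each residue class and have no class reach 5.
The 153rd integer pushes some class to 5, so 38·4 + 1 = 153.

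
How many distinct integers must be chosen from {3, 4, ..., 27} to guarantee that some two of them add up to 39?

18

Two chosen integers sum to 39 exactly when both halves of some pair {x, 39−x} with 12 ≤ x ≤ 39−x ≤ 27 are chosen — 8 such pairs.
The remaining 9 elements (those with no distinct partner in range) can never complete a 39-sum, so the worst case takes all of them and one from each pair: 9 + 8 = 17.
By pigeonhole, the 18th integer has to be the second member of some pair, so 17 + 1 = 18.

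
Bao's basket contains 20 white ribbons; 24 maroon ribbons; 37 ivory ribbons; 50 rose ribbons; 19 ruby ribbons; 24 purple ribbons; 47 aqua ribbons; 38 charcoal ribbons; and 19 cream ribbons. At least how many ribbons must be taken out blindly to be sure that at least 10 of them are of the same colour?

An adversary could hand out at most 9 ribbons per colour: 9 + 9 + 9 + 9 + 9 + 9 + 9 + 9 + 9 = 81 ribbons and still no colour has 10.
One more ribbon lands in a colour already at 9, so 82 draws are enough and 81 are not.

82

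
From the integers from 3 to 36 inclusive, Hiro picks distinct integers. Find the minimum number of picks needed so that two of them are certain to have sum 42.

20

A set avoiding the sum 42 can contain at most one of each pair {x, 42−x}, plus the 4 elements whose complement lies outside the range or equal to its own complement.
The integers 3, …, 21 (19 of them) are such a set: any two sum to at least 3+4 = 7 and at most 20+21 = 41 < 42.
By the pigeonhole principle, any 20th integer completes one of the 15 pairs, so 20 choices force a sum of 42.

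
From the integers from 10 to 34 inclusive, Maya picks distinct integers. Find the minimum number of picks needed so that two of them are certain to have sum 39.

Group the elements by complementary pair {x, 39−x}: {10,29}, {11,28}, {12,27}, …, giving 10 two-element pairs and 5 integers whose partner 39−x falls outside [10,34].
By the pigeonhole principle, treating each of those 15 groups as a pigeonhole, one can pick one integer per group — 15 integers — with no two summing to 39.
The 16th integer lands in an occupied pair, forcing a sum of 39.

16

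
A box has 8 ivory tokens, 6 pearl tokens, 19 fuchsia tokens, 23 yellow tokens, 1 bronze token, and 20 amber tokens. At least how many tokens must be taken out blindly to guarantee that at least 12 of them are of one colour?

49

Put each drawn token into a box by colour. The largest draw with every box below 12 takes min(count, 11) from each colour; colours with fewer than 11 contribute all they have.
Σ min(cᵢ, 11) = 8 + 6 + 11 + 11 + 1 + 11 = 48.
Draw number 48 + 1 = 49 must push one box to 12.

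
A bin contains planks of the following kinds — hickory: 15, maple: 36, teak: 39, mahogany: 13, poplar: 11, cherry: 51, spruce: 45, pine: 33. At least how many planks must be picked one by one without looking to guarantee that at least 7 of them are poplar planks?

239

In the worst case for collecting poplar planks, every non-poplar plank comes out first.
There are 15 + 36 + 39 + 13 + 51 + 45 + 33 = 232 non-poplar planks altogether.
After those, each further plank must be poplar, so 232 + 7 = 239 draws guarantee 7 poplar planks.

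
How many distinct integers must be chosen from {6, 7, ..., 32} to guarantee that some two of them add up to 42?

17

Group the elements by complementary pair {x, 42−x}: {10,32}, {11,31}, {12,30}, …, giving 11 two-element pairs, the single value 21 (it cannot pair with itself since the integers are distinct), and 4 integers whose partner 42−x falls outside [6,32].
Treating each of those 16 groups as a pigeonhole, one can pick one integer per group — 16 integers — with no two summing to 42.
The 17th integer lands in an occupied pair, forcing a sum of 42.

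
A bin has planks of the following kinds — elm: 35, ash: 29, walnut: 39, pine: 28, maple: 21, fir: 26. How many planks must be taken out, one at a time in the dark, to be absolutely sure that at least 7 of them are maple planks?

164

In the worst case for collecting maple planks, every non-maple plank comes out first.
There are 35 + 29 + 39 + 28 + 26 = 157 non-maple planks altogether.
After those, each further plank must be maple, so 157 + 7 = 164 draws guarantee 7 maple planks.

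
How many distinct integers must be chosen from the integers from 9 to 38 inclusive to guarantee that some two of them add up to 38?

21

A set avoiding the sum 38 can contain at most one of each pair {x, 38−x}, plus the 10 elements whose complement lies outside the range or equal to its own complement.
The integers 19, …, 38 (20 of them) are such a set: any two sum to at least 19+20 = 39 > 38.
By the pigeonhole principle, any 21st integer completes one of the 10 pairs, so 21 choices force a sum of 38.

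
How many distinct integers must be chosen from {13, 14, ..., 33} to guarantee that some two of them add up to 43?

Two chosen integers sum to 43 exactly when both halves of some pair {x, 43−x} with 13 ≤ x ≤ 43−x ≤ 30 are chosen — 9 such pairs.
The remaining 3 elements (those with no distinct partner in range) can never complete a 43-sum, so the worst case takes all of them and one from each pair: 3 + 9 = 12.
The 13th integer has to be the second member of some pair, so 12 + 1 = 13.

13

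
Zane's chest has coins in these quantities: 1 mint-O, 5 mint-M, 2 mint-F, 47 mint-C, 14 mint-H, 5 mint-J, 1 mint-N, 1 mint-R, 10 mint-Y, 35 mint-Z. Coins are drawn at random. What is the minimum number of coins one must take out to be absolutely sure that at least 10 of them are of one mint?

52

By the pigeonhole principle, the 10 mints are the holes; the coins drawn are the pigeons.
To avoid 10 of any one mint, the worst case takes at most 9 of each mint, or every coin of a mint that has fewer than 9.
That gives 1 + 5 + 2 + 9 + 9 + 5 + 1 + 1 + 9 + 9 = 51 coins with no mint reaching 10.
The next coin forces some mint to 10, so 51 + 1 = 52.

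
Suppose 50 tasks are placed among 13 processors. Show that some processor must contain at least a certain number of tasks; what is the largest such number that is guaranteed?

4

The 13 processors are the holes and the 50 tasks are the pigeons.
If every processor held at most 3 tasks, the total would be at most 13 × 3 = 39, which is less than 50.
So some processor holds at least ⌈50/13⌉ = 4 tasks.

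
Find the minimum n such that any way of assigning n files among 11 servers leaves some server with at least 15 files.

155

With 154 files one could put exactly 14 in each of the 11 servers, and no server would reach 15.
By pigeonhole, one more file must land in a server that already has 14, giving it 15.
So 11 × 14 + 1 = 155 files are required.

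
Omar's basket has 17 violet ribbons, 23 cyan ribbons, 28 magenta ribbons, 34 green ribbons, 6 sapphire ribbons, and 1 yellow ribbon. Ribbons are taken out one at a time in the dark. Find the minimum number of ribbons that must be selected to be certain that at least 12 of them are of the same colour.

52

By pigeonhole, the 6 colours are the holes; the ribbons drawn are the pigeons.
To avoid 12 of any one colour, the worst case takes at most 11 of each colour, or every ribbon of a colour that has fewer than 11.
That gives 11 + 11 + 11 + 11 + 6 + 1 = 51 ribbons with no colour reaching 12.
The next ribbon forces some colour to 12, so 51 + 1 = 52.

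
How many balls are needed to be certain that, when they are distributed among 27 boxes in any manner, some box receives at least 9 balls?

With 216 balls one could put exactly 8 in each of the 27 boxes, and no box would reach 9.
By the pigeonhole principle, one more ball must land in a box that already has 8, giving it 9.
So 27 × 8 + 1 = 217 balls are required.

217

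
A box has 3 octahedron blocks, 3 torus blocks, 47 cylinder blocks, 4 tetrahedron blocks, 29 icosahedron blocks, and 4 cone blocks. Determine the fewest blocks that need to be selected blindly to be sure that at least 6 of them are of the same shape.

Put each drawn block into a box by shape. The largest draw with every box below 6 takes min(count, 5) from each shape; shapes with fewer than 5 contribute all they have.
Σ min(cᵢ, 5) = 3 + 3 + 5 + 4 + 5 + 4 = 24.
Draw number 24 + 1 = 25 must push one box to 6.

25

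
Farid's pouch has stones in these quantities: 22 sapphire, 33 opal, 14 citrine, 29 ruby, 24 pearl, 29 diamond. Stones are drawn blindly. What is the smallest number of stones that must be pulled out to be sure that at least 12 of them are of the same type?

An adversary could hand out at most 11 stones per type: 11 + 11 + 11 + 11 + 11 + 11 = 66 stones and still no type has 12.
By the pigeonhole principle, one more stone lands in a type already at 11, so 67 draws are enough and 66 are not.

67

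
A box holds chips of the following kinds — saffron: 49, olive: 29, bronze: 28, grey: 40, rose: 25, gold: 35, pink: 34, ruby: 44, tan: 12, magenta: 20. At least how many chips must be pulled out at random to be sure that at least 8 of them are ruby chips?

In the worst case for collecting ruby chips, every non-ruby chip comes out first.
There are 49 + 29 + 28 + 40 + 25 + 35 + 34 + 12 + 20 = 272 non-ruby chips altogether.
After those, each further chip must be ruby, so 272 + 8 = 280 draws guarantee 8 ruby chips.

280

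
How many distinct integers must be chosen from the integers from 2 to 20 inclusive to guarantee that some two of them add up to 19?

12

Group the elements by complementary pair {x, 19−x}: {2,17}, {3,16}, {4,15}, …, giving 8 two-element pairs and 3 integers whose partner 19−x falls outside [2,20].
By pigeonhole, treating each of those 11 groups as a pigeonhole, one can pick one integer per group — 11 integers — with no two summing to 19.
The 12th integer lands in an occupied pair, forcing a sum of 19.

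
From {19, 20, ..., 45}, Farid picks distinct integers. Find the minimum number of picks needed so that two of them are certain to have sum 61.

A set avoiding the sum 61 can contain at most one of each pair {x, 61−x}, plus the 3 elements whose complement lies outside the range.
The integers 31, …, 45 (15 of them) are such a set: any two sum to at least 31+32 = 63 > 61.
Any 16th integer completes one of the 12 pairs, so 16 choices force a sum of 61.

16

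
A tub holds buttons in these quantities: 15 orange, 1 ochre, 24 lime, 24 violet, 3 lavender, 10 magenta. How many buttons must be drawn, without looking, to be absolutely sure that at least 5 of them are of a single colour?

Pigeonhole: put each drawn button into a box by colour. The largest draw with every box below 5 takes min(count, 4) from each colour; colours with fewer than 4 contribute all they have.
Σ min(cᵢ, 4) = 4 + 1 + 4 + 4 + 3 + 4 = 20.
Draw number 20 + 1 = 21 must push one box to 5.

21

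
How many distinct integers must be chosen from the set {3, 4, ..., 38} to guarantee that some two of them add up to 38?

21

Two chosen integers sum to 38 exactly when both halves of some pair {x, 38−x} with 3 ≤ x ≤ 38−x ≤ 35 are chosen — 16 such pairs.
The remaining 4 elements (those with no distinct partner in range) can never complete a 38-sum, so the worst case takes all of them and one from each pair: 4 + 16 = 20.
By the pigeonhole principle, the 21st integer has to be the second member of some pair, so 20 + 1 = 21.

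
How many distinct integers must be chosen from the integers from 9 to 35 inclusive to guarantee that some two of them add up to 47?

16

Two chosen integers sum to 47 exactly when both halves of some pair {x, 47−x} with 12 ≤ x ≤ 47−x ≤ 35 are chosen — 12 such pairs.
The remaining 3 elements (those with no distinct partner in range) can never complete a 47-sum, so the worst case takes all of them and one from each pair: 3 + 12 = 15.
By pigeonhole, the 16th integer has to be the second member of some pair, so 15 + 1 = 16.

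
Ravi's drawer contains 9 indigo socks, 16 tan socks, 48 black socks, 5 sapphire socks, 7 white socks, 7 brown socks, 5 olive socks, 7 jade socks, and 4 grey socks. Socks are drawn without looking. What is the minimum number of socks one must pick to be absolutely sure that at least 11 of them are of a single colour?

65

The 9 colours are the holes; the socks drawn are the pigeons.
To avoid 11 of any one colour, the worst case takes at most 10 of each colour, or every sock of a colour that has fewer than 10.
That gives 9 + 10 + 10 + 5 + 7 + 7 + 5 + 7 + 4 = 64 socks with no colour reaching 11.
The next sock forces some colour to 11, so 64 + 1 = 65.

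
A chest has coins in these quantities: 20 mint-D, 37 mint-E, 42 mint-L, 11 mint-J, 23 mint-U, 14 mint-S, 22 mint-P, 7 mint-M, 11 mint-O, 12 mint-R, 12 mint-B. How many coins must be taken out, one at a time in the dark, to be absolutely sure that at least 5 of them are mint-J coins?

In the worst case for collecting mint-J coins, every non-mint-J coin comes out first.
There are 20 + 37 + 42 + 23 + 14 + 22 + 7 + 11 + 12 + 12 = 200 non-mint-J coins altogether.
After those, each further coin must be mint-J, so 200 + 5 = 205 draws guarantee 5 mint-J coins.

205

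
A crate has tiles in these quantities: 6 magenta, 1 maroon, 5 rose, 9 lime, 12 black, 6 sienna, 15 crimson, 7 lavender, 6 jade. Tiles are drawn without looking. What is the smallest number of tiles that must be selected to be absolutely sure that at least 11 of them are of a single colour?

The 9 colours are the holes; the tiles drawn are the pigeons.
To avoid 11 of any one colour, the worst case takes at most 10 of each colour, or every tile of a colour that has fewer than 10.
That gives 6 + 1 + 5 + 9 + 10 + 6 + 10 + 7 + 6 = 60 tiles with no colour reaching 11.
The next tile forces some colour to 11, so 60 + 1 = 61.

61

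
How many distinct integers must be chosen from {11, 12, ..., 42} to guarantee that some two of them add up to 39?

24

A set avoiding the sum 39 can contain at most one of each pair {x, 39−x}, plus the 14 elements whose complement lies outside the range.
The integers 20, …, 42 (23 of them) are such a set: any two sum to at least 20+21 = 41 > 39.
Any 24th integer completes one of the 9 pairs, so 24 choices force a sum of 39.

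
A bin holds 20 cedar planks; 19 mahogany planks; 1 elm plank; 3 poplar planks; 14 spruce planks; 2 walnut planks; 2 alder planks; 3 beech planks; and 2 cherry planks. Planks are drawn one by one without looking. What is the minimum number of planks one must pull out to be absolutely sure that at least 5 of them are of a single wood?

The 9 woods are the holes; the planks drawn are the pigeons.
To avoid 5 of any one wood, the worst case takes at most 4 of each wood, or every plank of a wood that has fewer than 4.
That gives 4 + 4 + 1 + 3 + 4 + 2 + 2 + 3 + 2 = 25 planks with no wood reaching 5.
The next plank forces some wood to 5, so 25 + 1 = 26.

26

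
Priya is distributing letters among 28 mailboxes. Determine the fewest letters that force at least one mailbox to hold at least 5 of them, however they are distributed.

With 112 letters one could put exactly 4 in each of the 28 mailboxes, and no mailbox would reach 5.
Pigeonhole: one more letter must land in a mailbox that already has 4, giving it 5.
So 28 × 4 + 1 = 113 letters are required.

113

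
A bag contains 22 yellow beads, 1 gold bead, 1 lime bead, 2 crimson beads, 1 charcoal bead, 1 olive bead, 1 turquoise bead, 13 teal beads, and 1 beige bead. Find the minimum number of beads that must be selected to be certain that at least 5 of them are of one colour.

17

An adversary could hand out at most 4 beads per colour (7 colours run out sooner): 4 + 1 + 1 + 2 + 1 + 1 + 1 + 4 + 1 = 16 beads and still no colour has 5.
One more bead lands in a colour already at 4, so 17 draws are enough and 16 are not.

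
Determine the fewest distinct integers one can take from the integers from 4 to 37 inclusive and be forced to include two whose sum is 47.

21

A set avoiding the sum 47 can contain at most one of each pair {x, 47−x}, plus the 6 elements whose complement lies outside the range.
The integers 4, …, 23 (20 of them) are such a set: any two sum to at least 4+5 = 9 and at most 22+23 = 45 < 47.
Any 21st integer completes one of the 14 pairs, so 21 choices force a sum of 47.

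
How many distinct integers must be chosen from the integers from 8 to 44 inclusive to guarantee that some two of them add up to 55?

A set avoiding the sum 55 can contain at most one of each pair {x, 55−x}, plus the 3 elements whose complement lies outside the range.
The integers 8, …, 27 (20 of them) are such a set: any two sum to at least 8+9 = 17 and at most 26+27 = 53 < 55.
Any 21st integer completes one of the 17 pairs, so 21 choices force a sum of 55.

21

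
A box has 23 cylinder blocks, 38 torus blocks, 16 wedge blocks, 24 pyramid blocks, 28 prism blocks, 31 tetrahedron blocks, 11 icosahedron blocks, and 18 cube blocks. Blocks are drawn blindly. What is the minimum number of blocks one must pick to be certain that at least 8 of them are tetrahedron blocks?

166

In the worst case for collecting tetrahedron blocks, every non-tetrahedron block comes out first.
There are 23 + 38 + 16 + 24 + 28 + 11 + 18 = 158 non-tetrahedron blocks altogether.
After those, each further block must be tetrahedron, so 158 + 8 = 166 draws guarantee 8 tetrahedron blocks.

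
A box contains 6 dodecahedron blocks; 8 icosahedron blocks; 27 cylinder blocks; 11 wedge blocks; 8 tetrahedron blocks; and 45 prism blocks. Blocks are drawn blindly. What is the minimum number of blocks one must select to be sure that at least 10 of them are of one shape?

50

Pigeonhole: put each drawn block into a box by shape. The largest draw with every box below 10 takes min(count, 9) from each shape; shapes with fewer than 9 contribute all they have.
Σ min(cᵢ, 9) = 6 + 8 + 9 + 9 + 8 + 9 = 49.
Draw number 49 + 1 = 50 must push one box to 10.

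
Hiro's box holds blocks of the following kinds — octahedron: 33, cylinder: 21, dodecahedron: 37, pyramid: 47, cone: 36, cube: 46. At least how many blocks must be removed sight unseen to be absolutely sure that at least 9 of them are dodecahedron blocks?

In the worst case for collecting dodecahedron blocks, every non-dodecahedron block comes out first.
There are 33 + 21 + 47 + 36 + 46 = 183 non-dodecahedron blocks altogether.
After those, each further block must be dodecahedron, so 183 + 9 = 192 draws guarantee 9 dodecahedron blocks.

192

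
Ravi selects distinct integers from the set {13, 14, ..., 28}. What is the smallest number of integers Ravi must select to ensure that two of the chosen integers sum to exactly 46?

Group the elements by complementary pair {x, 46−x}: {18,28}, {19,27}, {20,26}, …, giving 5 two-element pairs, the single value 23 (it cannot pair with itself since the integers are distinct), and 5 integers whose partner 46−x falls outside [13,28].
By pigeonhole, treating each of those 11 groups as a pigeonhole, one can pick one integer per group — 11 integers — with no two summing to 46.
The 12th integer lands in an occupied pair, forcing a sum of 46.

12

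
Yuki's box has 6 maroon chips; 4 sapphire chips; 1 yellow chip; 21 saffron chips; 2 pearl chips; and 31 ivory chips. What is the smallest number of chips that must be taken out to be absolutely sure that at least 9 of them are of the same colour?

30

Pigeonhole: put each drawn chip into a box by colour. The largest draw with every box below 9 takes min(count, 8) from each colour; colours with fewer than 8 contribute all they have.
Σ min(cᵢ, 8) = 6 + 4 + 1 + 8 + 2 + 8 = 29.
Draw number 29 + 1 = 30 must push one box to 9.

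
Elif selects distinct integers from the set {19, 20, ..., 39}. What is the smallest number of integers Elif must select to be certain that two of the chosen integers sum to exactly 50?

A set avoiding the sum 50 can contain at most one of each pair {x, 50−x}, plus the 9 elements whose complement lies outside the range or equal to its own complement.
The integers 25, …, 39 (15 of them) are such a set: any two sum to at least 25+26 = 51 > 50.
Any 16th integer completes one of the 6 pairs, so 16 choices force a sum of 50.

16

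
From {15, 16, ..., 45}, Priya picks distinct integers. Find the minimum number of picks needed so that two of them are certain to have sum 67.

20

Two chosen integers sum to 67 exactly when both halves of some pair {x, 67−x} with 22 ≤ x ≤ 67−x ≤ 45 are chosen — 12 such pairs.
The remaining 7 elements (those with no distinct partner in range) can never complete a 67-sum, so the worst case takes all of them and one from each pair: 7 + 12 = 19.
By the pigeonhole principle, the 20th integer has to be the second member of some pair, so 19 + 1 = 20.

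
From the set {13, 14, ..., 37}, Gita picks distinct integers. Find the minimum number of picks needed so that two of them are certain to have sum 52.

Two chosen integers sum to 52 exactly when both halves of some pair {x, 52−x} with 15 ≤ x ≤ 52−x ≤ 37 are chosen — 11 such pairs.
The remaining 3 elements (those with no distinct partner in range) can never complete a 52-sum, so the worst case takes all of them and one from each pair: 3 + 11 = 14.
By pigeonhole, the 15th integer has to be the second member of some pair, so 14 + 1 = 15.

15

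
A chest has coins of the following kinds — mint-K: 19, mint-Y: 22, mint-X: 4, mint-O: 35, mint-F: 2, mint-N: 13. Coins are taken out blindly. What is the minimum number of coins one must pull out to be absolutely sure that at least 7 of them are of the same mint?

The 6 mints are the holes; the coins drawn are the pigeons.
To avoid 7 of any one mint, the worst case takes at most 6 of each mint, or every coin of a mint that has fewer than 6.
That gives 6 + 6 + 4 + 6 + 2 + 6 = 30 coins with no mint reaching 7.
The next coin forces some mint to 7, so 30 + 1 = 31.

31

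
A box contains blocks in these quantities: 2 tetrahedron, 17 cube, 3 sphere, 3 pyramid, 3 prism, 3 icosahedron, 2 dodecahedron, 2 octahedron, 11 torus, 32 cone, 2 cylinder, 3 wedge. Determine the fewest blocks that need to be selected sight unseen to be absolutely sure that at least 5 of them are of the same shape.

An adversary could hand out at most 4 blocks per shape (9 shapes run out sooner): 2 + 4 + 3 + 3 + 3 + 3 + 2 + 2 + 4 + 4 + 2 + 3 = 35 blocks and still no shape has 5.
One more block lands in a shape already at 4, so 36 draws are enough and 35 are not.

36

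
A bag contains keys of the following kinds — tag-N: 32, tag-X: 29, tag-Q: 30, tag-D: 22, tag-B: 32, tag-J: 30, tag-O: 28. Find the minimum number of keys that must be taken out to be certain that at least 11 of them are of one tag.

71

Pigeonhole: the 7 tags are the holes; the keys drawn are the pigeons.
To avoid 11 of any one tag, the worst case takes at most 10 of each tag.
That gives 10 + 10 + 10 + 10 + 10 + 10 + 10 = 70 keys with no tag reaching 11.
The next key forces some tag to 11, so 70 + 1 = 71.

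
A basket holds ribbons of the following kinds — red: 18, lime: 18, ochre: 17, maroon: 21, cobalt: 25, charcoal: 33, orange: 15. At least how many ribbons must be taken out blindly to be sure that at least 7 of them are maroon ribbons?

133

In the worst case for collecting maroon ribbons, every non-maroon ribbon comes out first.
There are 18 + 18 + 17 + 25 + 33 + 15 = 126 non-maroon ribbons altogether.
After those, each further ribbon must be maroon, so 126 + 7 = 133 draws guarantee 7 maroon ribbons.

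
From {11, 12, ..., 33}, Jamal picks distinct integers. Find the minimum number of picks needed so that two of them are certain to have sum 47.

Two chosen integers sum to 47 exactly when both halves of some pair {x, 47−x} with 14 ≤ x ≤ 47−x ≤ 33 are chosen — 10 such pairs.
The remaining 3 elements (those with no distinct partner in range) can never complete a 47-sum, so the worst case takes all of them and one from each pair: 3 + 10 = 13.
The 14th integer has to be the second member of some pair, so 13 + 1 = 14.

14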